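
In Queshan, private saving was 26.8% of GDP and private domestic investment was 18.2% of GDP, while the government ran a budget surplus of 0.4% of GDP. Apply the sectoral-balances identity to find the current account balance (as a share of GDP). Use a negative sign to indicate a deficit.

By the sectoral-balances identity, CA = (S_private - I) + (T - G).
Private balance = 26.8 - 18.2 = 8.6
Government balance (T - G) = 0.4
CA = 8.6 + 0.4 = 9.0

9.0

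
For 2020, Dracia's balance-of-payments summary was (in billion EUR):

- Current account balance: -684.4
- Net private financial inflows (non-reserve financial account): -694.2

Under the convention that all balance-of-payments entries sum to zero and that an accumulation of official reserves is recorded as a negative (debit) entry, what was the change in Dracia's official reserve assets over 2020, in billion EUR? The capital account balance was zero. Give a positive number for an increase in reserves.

-1378.6

Official reserve transactions balance = -((-684.4) + (-694.2)) = 1378.6
An accumulation of reserves is recorded as a debit (negative entry), so the change in the stock of reserves is the negative of that balance.
Change in official reserves = -(1378.6) = -1378.6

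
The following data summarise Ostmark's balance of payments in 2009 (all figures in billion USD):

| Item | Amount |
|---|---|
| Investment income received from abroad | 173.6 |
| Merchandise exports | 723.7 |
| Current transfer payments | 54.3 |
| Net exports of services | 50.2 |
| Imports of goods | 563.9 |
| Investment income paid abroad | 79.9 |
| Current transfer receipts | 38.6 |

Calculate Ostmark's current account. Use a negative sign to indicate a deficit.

Goods balance = 723.7 - 563.9 = 159.8
Services balance = 50.2
Trade balance (goods + services) = 159.8 + 50.2 = 210.0
Net primary income = 173.6 - 79.9 = 93.7
Net secondary income = 38.6 - 54.3 = -15.7
Current account = 210.0 + 93.7 + (-15.7) = 288.0

288.0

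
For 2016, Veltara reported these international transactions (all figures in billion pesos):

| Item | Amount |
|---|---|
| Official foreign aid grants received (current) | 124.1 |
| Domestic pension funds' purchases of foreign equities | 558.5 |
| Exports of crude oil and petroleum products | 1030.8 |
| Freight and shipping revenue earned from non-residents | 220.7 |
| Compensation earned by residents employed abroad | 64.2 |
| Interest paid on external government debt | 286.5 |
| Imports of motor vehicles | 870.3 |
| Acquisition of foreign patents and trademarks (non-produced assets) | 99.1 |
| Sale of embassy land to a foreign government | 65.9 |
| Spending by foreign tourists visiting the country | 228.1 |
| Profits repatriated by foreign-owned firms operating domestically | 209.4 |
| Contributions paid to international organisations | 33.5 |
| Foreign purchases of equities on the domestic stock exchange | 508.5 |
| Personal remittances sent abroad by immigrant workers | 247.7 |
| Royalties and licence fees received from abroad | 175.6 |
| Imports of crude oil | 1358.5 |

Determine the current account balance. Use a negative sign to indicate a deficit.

Goods: -870.3 - 1358.5 + 1030.8 = -1198.0
Services: 228.1 + 220.7 + 175.6 = 624.4
Primary income: 64.2 - 209.4 - 286.5 = -431.7
Secondary income: -247.7 + 124.1 - 33.5 = -157.1
Current account = (-1198.0) + 624.4 + (-431.7) + (-157.1) = -1162.4
(Excluded from the current account — financial account: domestic pension funds' purchases of foreign equities 558.5, foreign purchases of equities on the domestic stock exchange 508.5; capital account: acquisition of foreign patents and trademarks (non-produced assets) 99.1, sale of embassy land to a foreign government 65.9.)

-1162.4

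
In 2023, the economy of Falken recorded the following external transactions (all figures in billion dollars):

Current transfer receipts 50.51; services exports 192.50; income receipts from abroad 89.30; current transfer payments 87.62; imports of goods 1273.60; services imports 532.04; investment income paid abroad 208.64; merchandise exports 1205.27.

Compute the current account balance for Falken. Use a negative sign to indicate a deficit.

-564.32

Goods balance = 1205.27 - 1273.60 = -68.33
Services balance = 192.50 - 532.04 = -339.54
Trade balance (goods + services) = -68.33 + (-339.54) = -407.87
Net primary income = 89.30 - 208.64 = -119.34
Net secondary income = 50.51 - 87.62 = -37.11
Current account = -407.87 + (-119.34) + (-37.11) = -564.32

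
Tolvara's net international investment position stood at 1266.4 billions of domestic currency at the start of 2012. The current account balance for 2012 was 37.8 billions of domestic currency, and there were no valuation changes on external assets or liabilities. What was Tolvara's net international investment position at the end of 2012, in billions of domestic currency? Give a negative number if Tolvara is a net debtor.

With no valuation effects, change in NIIP = current account = 37.8
End-of-year NIIP = 1266.4 + 37.8 = 1304.2

1304.2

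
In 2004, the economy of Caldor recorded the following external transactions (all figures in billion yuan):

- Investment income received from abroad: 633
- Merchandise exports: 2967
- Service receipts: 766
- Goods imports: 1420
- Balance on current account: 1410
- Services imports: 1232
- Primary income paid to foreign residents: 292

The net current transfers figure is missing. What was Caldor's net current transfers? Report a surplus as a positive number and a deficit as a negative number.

-12

Current account = goods balance + services balance + net primary income + net secondary income
Sum of the known components = 1422
Net current transfers = CA - (known components) = 1410 - 1422 = -12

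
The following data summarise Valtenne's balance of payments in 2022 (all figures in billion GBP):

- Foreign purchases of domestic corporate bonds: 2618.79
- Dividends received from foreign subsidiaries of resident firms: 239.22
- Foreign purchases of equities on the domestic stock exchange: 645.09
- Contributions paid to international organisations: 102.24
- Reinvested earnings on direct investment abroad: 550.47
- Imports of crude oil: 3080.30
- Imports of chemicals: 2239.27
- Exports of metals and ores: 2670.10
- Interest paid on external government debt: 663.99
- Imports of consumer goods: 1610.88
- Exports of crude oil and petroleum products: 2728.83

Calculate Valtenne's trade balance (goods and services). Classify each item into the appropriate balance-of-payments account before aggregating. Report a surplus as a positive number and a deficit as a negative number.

Goods: -3080.30 + 2728.83 + 2670.10 - 1610.88 - 2239.27 = -1531.52
Trade balance = -1531.52 + 0.00 = -1531.52
(Excluded from the trade balance — financial account: foreign purchases of domestic corporate bonds 2618.79, foreign purchases of equities on the domestic stock exchange 645.09; primary income: dividends received from foreign subsidiaries of resident firms 239.22, reinvested earnings on direct investment abroad 550.47, interest paid on external government debt 663.99; secondary income: contributions paid to international organisations 102.24.)

-1531.52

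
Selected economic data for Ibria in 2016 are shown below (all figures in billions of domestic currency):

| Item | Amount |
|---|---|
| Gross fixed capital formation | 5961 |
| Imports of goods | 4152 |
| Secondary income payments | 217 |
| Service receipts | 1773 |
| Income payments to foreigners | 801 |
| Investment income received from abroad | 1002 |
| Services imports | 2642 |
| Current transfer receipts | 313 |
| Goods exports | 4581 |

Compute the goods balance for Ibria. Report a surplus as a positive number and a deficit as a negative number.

Goods balance = 4581 - 4152 = 429

429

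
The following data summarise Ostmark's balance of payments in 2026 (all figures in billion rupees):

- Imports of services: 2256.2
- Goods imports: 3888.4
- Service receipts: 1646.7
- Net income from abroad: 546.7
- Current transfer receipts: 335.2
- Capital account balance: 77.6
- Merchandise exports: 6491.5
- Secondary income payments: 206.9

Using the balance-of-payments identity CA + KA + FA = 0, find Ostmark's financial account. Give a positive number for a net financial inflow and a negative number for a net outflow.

Goods balance = 6491.5 - 3888.4 = 2603.1
Services balance = 1646.7 - 2256.2 = -609.5
Trade balance (goods + services) = 2603.1 + (-609.5) = 1993.6
Net primary income = 546.7
Net secondary income = 335.2 - 206.9 = 128.3
Current account = 1993.6 + 546.7 + 128.3 = 2668.6
Financial account = -(2668.6 + 77.6) = -2746.2

-2746.2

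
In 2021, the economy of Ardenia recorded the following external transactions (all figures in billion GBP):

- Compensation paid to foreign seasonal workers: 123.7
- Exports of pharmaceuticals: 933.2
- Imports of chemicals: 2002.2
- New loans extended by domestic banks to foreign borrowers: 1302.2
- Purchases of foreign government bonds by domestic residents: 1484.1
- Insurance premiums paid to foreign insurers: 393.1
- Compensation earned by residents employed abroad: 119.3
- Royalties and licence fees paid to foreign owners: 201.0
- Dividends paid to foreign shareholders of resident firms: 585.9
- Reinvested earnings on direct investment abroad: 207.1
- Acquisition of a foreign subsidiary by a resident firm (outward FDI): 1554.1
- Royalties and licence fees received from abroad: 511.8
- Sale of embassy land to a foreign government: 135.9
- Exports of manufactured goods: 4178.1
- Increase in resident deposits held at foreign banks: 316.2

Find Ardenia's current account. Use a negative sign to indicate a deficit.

2643.6

Goods: -2002.2 + 933.2 + 4178.1 = 3109.1
Services: -393.1 - 201.0 + 511.8 = -82.3
Primary income: -123.7 + 207.1 + 119.3 - 585.9 = -383.2
Current account = 3109.1 + (-82.3) + (-383.2) = 2643.6
(Excluded from the current account — financial account: new loans extended by domestic banks to foreign borrowers 1302.2, purchases of foreign government bonds by domestic residents 1484.1, acquisition of a foreign subsidiary by a resident firm (outward FDI) 1554.1, increase in resident deposits held at foreign banks 316.2; capital account: sale of embassy land to a foreign government 135.9.)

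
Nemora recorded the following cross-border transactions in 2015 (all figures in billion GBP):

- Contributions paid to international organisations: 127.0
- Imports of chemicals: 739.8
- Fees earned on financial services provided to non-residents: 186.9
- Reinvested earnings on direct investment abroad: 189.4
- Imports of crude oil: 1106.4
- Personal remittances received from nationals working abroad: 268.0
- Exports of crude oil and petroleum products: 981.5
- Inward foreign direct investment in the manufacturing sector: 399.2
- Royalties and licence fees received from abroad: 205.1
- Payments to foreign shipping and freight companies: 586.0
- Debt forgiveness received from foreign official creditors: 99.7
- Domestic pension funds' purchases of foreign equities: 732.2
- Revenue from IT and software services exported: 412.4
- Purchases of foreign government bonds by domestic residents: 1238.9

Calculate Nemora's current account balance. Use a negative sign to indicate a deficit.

-315.9

Goods: -739.8 + 981.5 - 1106.4 = -864.7
Services: 412.4 + 186.9 - 586.0 + 205.1 = 218.4
Primary income: 189.4
Secondary income: 268.0 - 127.0 = 141.0
Current account = (-864.7) + 218.4 + 189.4 + 141.0 = -315.9
(Excluded from the current account — financial account: inward foreign direct investment in the manufacturing sector 399.2, domestic pension funds' purchases of foreign equities 732.2, purchases of foreign government bonds by domestic residents 1238.9; capital account: debt forgiveness received from foreign official creditors 99.7.)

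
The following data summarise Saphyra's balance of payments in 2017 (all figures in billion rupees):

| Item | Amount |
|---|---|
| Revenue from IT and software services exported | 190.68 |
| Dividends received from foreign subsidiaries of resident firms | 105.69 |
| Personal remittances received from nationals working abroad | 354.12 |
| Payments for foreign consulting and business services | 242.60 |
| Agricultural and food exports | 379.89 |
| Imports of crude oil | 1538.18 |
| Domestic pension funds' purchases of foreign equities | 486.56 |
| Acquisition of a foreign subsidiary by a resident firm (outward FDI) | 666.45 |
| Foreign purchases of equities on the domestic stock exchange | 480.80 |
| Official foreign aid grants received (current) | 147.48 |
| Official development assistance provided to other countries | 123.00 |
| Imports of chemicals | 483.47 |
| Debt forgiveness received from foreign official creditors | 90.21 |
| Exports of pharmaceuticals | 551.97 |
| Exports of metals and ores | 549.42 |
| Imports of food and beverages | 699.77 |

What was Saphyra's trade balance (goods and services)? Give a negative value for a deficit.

Goods: -1538.18 - 483.47 - 699.77 + 379.89 + 549.42 + 551.97 = -1240.14
Services: -242.60 + 190.68 = -51.92
Trade balance = -1240.14 + (-51.92) = -1292.06
(Excluded from the trade balance — primary income: dividends received from foreign subsidiaries of resident firms 105.69; secondary income: personal remittances received from nationals working abroad 354.12, official foreign aid grants received (current) 147.48, official development assistance provided to other countries 123.00; financial account: domestic pension funds' purchases of foreign equities 486.56, acquisition of a foreign subsidiary by a resident firm (outward FDI) 666.45, foreign purchases of equities on the domestic stock exchange 480.80; capital account: debt forgiveness received from foreign official creditors 90.21.)

-1292.06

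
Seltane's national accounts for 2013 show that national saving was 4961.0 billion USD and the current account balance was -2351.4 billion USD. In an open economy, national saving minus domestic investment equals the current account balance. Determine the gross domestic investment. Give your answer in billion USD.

7312.4

S - I = CA (net lending to the rest of the world).
I = S - CA = 4961.0 - (-2351.4) = 7312.4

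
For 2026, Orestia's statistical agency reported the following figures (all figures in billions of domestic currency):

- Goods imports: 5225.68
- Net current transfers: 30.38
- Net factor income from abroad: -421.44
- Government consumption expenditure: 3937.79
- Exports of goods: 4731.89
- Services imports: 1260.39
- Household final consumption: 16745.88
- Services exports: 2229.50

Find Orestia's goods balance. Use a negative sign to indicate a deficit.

Goods balance = 4731.89 - 5225.68 = -493.79

-493.79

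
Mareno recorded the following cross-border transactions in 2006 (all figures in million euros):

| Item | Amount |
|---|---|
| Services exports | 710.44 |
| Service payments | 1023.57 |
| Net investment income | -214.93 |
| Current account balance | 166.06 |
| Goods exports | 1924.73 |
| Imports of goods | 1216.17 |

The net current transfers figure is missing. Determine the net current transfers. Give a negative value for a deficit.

Current account = goods balance + services balance + net primary income + net secondary income
Sum of the known components = 180.50
Net current transfers = CA - (known components) = 166.06 - 180.50 = -14.44

-14.44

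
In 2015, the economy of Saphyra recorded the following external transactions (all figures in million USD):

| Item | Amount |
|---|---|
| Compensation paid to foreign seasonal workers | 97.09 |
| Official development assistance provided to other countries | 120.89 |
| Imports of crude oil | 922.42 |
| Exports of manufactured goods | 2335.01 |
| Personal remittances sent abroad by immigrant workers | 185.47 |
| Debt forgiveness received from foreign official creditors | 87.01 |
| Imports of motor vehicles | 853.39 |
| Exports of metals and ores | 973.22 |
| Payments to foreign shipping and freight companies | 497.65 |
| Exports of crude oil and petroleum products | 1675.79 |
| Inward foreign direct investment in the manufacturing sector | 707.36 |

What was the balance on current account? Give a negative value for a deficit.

2307.11

Goods: 973.22 + 2335.01 - 922.42 - 853.39 + 1675.79 = 3208.21
Services: -497.65
Primary income: -97.09
Secondary income: -185.47 - 120.89 = -306.36
Current account = 3208.21 + (-497.65) + (-97.09) + (-306.36) = 2307.11
(Excluded from the current account — capital account: debt forgiveness received from foreign official creditors 87.01; financial account: inward foreign direct investment in the manufacturing sector 707.36.)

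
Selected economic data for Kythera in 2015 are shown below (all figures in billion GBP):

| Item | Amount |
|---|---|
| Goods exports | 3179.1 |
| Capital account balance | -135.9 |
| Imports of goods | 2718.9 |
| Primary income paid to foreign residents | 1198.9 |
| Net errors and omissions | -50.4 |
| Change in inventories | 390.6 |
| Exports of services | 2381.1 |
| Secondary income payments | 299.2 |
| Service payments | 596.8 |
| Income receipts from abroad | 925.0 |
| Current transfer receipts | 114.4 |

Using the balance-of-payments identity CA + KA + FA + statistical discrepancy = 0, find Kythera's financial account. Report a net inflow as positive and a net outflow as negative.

Goods balance = 3179.1 - 2718.9 = 460.2
Services balance = 2381.1 - 596.8 = 1784.3
Trade balance (goods + services) = 460.2 + 1784.3 = 2244.5
Net primary income = 925.0 - 1198.9 = -273.9
Net secondary income = 114.4 - 299.2 = -184.8
Current account = 2244.5 + (-273.9) + (-184.8) = 1785.8
Financial account = -(1785.8 + (-135.9) + (-50.4)) = -1599.5

-1599.5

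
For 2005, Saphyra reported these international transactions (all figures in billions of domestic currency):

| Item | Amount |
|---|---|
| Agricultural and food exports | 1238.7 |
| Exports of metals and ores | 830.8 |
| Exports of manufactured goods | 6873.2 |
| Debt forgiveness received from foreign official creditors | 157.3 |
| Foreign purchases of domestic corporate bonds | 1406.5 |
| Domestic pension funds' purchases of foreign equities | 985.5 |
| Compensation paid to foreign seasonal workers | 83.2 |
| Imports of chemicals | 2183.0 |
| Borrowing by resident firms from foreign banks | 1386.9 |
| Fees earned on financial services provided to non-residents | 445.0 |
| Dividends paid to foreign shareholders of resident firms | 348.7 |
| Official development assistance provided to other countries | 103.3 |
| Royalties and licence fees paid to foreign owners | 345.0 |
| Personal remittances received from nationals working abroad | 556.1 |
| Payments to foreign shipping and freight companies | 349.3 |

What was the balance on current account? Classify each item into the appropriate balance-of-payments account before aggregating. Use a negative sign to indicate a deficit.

Goods: 830.8 - 2183.0 + 1238.7 + 6873.2 = 6759.7
Services: 445.0 - 345.0 - 349.3 = -249.3
Primary income: -83.2 - 348.7 = -431.9
Secondary income: -103.3 + 556.1 = 452.8
Current account = 6759.7 + (-249.3) + (-431.9) + 452.8 = 6531.3
(Excluded from the current account — capital account: debt forgiveness received from foreign official creditors 157.3; financial account: foreign purchases of domestic corporate bonds 1406.5, domestic pension funds' purchases of foreign equities 985.5, borrowing by resident firms from foreign banks 1386.9.)

6531.3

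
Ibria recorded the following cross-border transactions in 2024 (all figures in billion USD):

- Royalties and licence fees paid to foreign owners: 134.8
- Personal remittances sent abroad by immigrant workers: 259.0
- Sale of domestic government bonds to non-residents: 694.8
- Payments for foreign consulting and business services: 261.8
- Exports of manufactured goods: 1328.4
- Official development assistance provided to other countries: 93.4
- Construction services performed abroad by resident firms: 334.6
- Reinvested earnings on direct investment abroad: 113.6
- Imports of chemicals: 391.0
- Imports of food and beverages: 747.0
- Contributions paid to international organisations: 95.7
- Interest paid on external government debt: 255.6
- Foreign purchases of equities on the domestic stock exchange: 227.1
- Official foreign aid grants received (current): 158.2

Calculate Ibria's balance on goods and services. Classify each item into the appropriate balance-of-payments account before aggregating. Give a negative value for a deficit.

Goods: 1328.4 - 391.0 - 747.0 = 190.4
Services: 334.6 - 261.8 - 134.8 = -62.0
Trade balance = 190.4 + (-62.0) = 128.4
(Excluded from the trade balance — secondary income: personal remittances sent abroad by immigrant workers 259.0, official development assistance provided to other countries 93.4, contributions paid to international organisations 95.7, official foreign aid grants received (current) 158.2; financial account: sale of domestic government bonds to non-residents 694.8, foreign purchases of equities on the domestic stock exchange 227.1; primary income: reinvested earnings on direct investment abroad 113.6, interest paid on external government debt 255.6.)

128.4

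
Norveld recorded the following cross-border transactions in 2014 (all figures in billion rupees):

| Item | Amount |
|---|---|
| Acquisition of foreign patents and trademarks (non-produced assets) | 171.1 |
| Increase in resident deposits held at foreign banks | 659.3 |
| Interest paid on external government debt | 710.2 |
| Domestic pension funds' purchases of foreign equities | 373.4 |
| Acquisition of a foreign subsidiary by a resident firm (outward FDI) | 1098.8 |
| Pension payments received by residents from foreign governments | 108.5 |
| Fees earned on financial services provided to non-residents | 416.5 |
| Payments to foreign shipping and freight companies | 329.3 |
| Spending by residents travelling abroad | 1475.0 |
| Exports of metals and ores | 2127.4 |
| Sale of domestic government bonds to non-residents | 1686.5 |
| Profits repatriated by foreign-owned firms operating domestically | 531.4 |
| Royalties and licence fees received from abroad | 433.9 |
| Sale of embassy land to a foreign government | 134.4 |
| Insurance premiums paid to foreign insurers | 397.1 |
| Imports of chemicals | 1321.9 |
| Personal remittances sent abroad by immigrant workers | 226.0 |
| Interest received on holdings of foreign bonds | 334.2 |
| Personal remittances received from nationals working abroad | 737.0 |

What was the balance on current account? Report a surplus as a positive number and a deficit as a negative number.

-833.4

Goods: 2127.4 - 1321.9 = 805.5
Services: 416.5 - 329.3 + 433.9 - 397.1 - 1475.0 = -1351.0
Primary income: -710.2 + 334.2 - 531.4 = -907.4
Secondary income: 108.5 - 226.0 + 737.0 = 619.5
Current account = 805.5 + (-1351.0) + (-907.4) + 619.5 = -833.4
(Excluded from the current account — capital account: acquisition of foreign patents and trademarks (non-produced assets) 171.1, sale of embassy land to a foreign government 134.4; financial account: increase in resident deposits held at foreign banks 659.3, domestic pension funds' purchases of foreign equities 373.4, acquisition of a foreign subsidiary by a resident firm (outward FDI) 1098.8, sale of domestic government bonds to non-residents 1686.5.)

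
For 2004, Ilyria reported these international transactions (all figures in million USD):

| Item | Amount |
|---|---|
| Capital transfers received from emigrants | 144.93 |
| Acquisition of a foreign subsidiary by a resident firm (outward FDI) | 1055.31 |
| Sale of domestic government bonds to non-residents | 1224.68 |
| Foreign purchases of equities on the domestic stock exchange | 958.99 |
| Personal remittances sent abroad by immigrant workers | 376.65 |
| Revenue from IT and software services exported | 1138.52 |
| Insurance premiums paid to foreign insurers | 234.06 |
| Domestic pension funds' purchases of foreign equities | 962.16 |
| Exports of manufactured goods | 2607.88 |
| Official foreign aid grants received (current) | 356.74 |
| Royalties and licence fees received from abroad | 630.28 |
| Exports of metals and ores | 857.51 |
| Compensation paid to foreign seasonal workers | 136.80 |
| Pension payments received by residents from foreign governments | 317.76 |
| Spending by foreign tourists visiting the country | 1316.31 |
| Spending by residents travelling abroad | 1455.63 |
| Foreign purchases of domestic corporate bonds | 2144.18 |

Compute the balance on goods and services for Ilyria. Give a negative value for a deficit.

Goods: 2607.88 + 857.51 = 3465.39
Services: -1455.63 - 234.06 + 630.28 + 1138.52 + 1316.31 = 1395.42
Trade balance = 3465.39 + 1395.42 = 4860.81
(Excluded from the trade balance — capital account: capital transfers received from emigrants 144.93; financial account: acquisition of a foreign subsidiary by a resident firm (outward FDI) 1055.31, sale of domestic government bonds to non-residents 1224.68, foreign purchases of equities on the domestic stock exchange 958.99, domestic pension funds' purchases of foreign equities 962.16, foreign purchases of domestic corporate bonds 2144.18; secondary income: personal remittances sent abroad by immigrant workers 376.65, official foreign aid grants received (current) 356.74, pension payments received by residents from foreign governments 317.76; primary income: compensation paid to foreign seasonal workers 136.80.)

4860.81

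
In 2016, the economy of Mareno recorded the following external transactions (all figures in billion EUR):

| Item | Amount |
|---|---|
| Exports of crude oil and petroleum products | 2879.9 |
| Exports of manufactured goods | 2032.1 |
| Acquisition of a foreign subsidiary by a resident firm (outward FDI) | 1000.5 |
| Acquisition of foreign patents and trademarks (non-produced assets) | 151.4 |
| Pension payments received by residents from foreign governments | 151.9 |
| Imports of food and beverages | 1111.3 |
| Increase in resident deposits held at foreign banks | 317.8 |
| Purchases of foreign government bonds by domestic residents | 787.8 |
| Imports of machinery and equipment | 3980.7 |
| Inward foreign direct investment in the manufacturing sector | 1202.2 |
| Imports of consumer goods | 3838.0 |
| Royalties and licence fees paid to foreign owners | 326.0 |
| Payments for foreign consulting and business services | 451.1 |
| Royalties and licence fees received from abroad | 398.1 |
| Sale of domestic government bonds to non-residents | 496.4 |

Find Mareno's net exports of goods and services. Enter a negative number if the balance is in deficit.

Goods: -3980.7 + 2879.9 - 1111.3 - 3838.0 + 2032.1 = -4018.0
Services: 398.1 - 326.0 - 451.1 = -379.0
Trade balance = -4018.0 + (-379.0) = -4397.0
(Excluded from the trade balance — financial account: acquisition of a foreign subsidiary by a resident firm (outward FDI) 1000.5, increase in resident deposits held at foreign banks 317.8, purchases of foreign government bonds by domestic residents 787.8, inward foreign direct investment in the manufacturing sector 1202.2, sale of domestic government bonds to non-residents 496.4; capital account: acquisition of foreign patents and trademarks (non-produced assets) 151.4; secondary income: pension payments received by residents from foreign governments 151.9.)

-4397.0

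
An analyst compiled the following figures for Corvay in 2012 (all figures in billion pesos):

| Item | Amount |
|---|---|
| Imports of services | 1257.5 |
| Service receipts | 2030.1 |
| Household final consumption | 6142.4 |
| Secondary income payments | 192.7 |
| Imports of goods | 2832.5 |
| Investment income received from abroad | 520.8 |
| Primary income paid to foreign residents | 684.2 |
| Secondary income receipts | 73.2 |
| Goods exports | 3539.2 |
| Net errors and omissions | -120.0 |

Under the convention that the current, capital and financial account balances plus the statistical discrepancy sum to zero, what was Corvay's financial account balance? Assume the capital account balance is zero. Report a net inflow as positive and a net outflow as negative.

-1076.4

Goods balance = 3539.2 - 2832.5 = 706.7
Services balance = 2030.1 - 1257.5 = 772.6
Trade balance (goods + services) = 706.7 + 772.6 = 1479.3
Net primary income = 520.8 - 684.2 = -163.4
Net secondary income = 73.2 - 192.7 = -119.5
Current account = 1479.3 + (-163.4) + (-119.5) = 1196.4
Financial account = -(1196.4 + (-120.0)) = -1076.4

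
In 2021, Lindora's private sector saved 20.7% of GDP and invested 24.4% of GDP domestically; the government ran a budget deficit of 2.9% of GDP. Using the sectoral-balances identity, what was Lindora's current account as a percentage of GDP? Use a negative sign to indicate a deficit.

By the sectoral-balances identity, CA = (S_private - I) + (T - G).
Private balance = 20.7 - 24.4 = -3.7
Government balance (T - G) = -2.9
CA = -3.7 + (-2.9) = -6.6

-6.6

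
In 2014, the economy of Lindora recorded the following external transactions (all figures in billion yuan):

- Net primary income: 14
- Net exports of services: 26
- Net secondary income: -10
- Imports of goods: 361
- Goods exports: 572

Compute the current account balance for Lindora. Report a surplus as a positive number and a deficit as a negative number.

241

Goods balance = 572 - 361 = 211
Services balance = 26
Trade balance (goods + services) = 211 + 26 = 237
Net primary income = 14
Net secondary income = -10
Current account = 237 + 14 + (-10) = 241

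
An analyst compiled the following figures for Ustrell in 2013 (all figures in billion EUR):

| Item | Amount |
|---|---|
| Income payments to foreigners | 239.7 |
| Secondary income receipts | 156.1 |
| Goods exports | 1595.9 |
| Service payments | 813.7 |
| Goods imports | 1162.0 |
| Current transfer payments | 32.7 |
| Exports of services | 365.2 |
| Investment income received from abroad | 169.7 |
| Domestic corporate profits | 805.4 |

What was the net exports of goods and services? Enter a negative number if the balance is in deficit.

-14.6

Goods balance = 1595.9 - 1162.0 = 433.9
Services balance = 365.2 - 813.7 = -448.5
Trade balance (goods + services) = 433.9 + (-448.5) = -14.6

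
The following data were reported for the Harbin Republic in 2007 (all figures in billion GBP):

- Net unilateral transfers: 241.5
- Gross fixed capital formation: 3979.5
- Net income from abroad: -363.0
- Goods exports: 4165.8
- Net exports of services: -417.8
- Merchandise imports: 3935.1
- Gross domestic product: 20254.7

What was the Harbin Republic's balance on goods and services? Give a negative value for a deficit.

Goods balance = 4165.8 - 3935.1 = 230.7
Services balance = -417.8
Trade balance (goods + services) = 230.7 + (-417.8) = -187.1

-187.1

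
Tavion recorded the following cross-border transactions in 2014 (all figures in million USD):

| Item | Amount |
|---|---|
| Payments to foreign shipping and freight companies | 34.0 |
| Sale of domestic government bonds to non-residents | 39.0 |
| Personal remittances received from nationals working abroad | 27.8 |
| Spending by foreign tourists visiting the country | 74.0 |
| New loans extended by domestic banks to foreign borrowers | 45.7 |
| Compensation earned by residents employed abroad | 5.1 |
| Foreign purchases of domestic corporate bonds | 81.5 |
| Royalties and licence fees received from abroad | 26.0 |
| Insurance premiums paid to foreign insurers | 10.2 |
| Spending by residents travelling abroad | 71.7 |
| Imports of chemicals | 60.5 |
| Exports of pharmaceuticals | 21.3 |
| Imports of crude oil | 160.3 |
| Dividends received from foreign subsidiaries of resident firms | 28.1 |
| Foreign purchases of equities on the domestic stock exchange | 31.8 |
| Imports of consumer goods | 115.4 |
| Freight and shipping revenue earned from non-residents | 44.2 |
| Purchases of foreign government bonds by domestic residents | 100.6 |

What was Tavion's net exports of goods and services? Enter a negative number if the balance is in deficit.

-286.6

Goods: 21.3 - 60.5 - 115.4 - 160.3 = -314.9
Services: -71.7 + 74.0 - 10.2 - 34.0 + 26.0 + 44.2 = 28.3
Trade balance = -314.9 + 28.3 = -286.6
(Excluded from the trade balance — financial account: sale of domestic government bonds to non-residents 39.0, new loans extended by domestic banks to foreign borrowers 45.7, foreign purchases of domestic corporate bonds 81.5, foreign purchases of equities on the domestic stock exchange 31.8, purchases of foreign government bonds by domestic residents 100.6; secondary income: personal remittances received from nationals working abroad 27.8; primary income: compensation earned by residents employed abroad 5.1, dividends received from foreign subsidiaries of resident firms 28.1.)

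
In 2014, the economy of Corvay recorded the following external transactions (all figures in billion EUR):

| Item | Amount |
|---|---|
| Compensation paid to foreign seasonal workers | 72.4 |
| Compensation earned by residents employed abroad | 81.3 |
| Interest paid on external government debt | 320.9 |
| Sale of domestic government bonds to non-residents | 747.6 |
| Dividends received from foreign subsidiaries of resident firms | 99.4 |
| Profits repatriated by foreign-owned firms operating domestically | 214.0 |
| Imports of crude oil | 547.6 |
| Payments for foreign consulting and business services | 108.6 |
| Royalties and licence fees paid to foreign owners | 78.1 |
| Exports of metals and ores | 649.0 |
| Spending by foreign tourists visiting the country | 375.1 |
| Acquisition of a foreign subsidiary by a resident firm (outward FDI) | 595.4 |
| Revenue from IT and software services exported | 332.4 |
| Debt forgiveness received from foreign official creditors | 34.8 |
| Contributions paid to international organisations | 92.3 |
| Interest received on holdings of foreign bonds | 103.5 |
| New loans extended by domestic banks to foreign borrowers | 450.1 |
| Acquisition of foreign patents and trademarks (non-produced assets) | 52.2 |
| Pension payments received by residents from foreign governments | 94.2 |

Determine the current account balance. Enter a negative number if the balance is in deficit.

Goods: -547.6 + 649.0 = 101.4
Services: 375.1 - 78.1 + 332.4 - 108.6 = 520.8
Primary income: -214.0 + 81.3 - 72.4 + 99.4 + 103.5 - 320.9 = -323.1
Secondary income: 94.2 - 92.3 = 1.9
Current account = 101.4 + 520.8 + (-323.1) + 1.9 = 301.0
(Excluded from the current account — financial account: sale of domestic government bonds to non-residents 747.6, acquisition of a foreign subsidiary by a resident firm (outward FDI) 595.4, new loans extended by domestic banks to foreign borrowers 450.1; capital account: debt forgiveness received from foreign official creditors 34.8, acquisition of foreign patents and trademarks (non-produced assets) 52.2.)

301.0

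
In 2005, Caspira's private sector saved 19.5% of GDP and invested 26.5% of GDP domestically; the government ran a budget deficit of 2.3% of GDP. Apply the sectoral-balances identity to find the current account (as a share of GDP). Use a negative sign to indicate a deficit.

By the sectoral-balances identity, CA = (S_private - I) + (T - G).
Private balance = 19.5 - 26.5 = -7.0
Government balance (T - G) = -2.3
CA = -7.0 + (-2.3) = -9.3

-9.3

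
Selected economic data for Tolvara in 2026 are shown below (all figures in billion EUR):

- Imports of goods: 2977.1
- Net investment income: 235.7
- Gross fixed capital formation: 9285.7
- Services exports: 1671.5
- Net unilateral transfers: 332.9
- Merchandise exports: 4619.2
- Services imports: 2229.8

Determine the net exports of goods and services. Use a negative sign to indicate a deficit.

1083.8

Goods balance = 4619.2 - 2977.1 = 1642.1
Services balance = 1671.5 - 2229.8 = -558.3
Trade balance (goods + services) = 1642.1 + (-558.3) = 1083.8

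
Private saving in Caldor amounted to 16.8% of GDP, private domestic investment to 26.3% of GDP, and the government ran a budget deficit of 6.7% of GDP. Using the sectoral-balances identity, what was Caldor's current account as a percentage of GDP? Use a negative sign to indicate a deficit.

-16.2

By the sectoral-balances identity, CA = (S_private - I) + (T - G).
Private balance = 16.8 - 26.3 = -9.5
Government balance (T - G) = -6.7
CA = -9.5 + (-6.7) = -16.2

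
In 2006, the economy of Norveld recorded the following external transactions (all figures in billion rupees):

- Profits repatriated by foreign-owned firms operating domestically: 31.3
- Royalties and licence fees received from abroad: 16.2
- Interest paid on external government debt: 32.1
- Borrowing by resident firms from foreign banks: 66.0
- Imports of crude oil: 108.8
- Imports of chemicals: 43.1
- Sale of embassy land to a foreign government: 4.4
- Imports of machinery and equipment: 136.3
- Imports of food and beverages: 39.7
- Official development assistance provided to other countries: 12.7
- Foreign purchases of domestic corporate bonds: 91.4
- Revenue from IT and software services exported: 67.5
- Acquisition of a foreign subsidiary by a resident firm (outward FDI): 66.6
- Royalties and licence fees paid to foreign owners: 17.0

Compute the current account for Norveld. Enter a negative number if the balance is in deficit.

Goods: -43.1 - 136.3 - 39.7 - 108.8 = -327.9
Services: -17.0 + 16.2 + 67.5 = 66.7
Primary income: -32.1 - 31.3 = -63.4
Secondary income: -12.7
Current account = (-327.9) + 66.7 + (-63.4) + (-12.7) = -337.3
(Excluded from the current account — financial account: borrowing by resident firms from foreign banks 66.0, foreign purchases of domestic corporate bonds 91.4, acquisition of a foreign subsidiary by a resident firm (outward FDI) 66.6; capital account: sale of embassy land to a foreign government 4.4.)

-337.3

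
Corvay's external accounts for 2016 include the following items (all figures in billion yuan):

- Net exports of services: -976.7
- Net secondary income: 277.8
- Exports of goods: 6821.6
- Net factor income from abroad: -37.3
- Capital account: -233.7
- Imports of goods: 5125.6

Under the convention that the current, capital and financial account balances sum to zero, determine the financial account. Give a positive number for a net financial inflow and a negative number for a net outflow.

Goods balance = 6821.6 - 5125.6 = 1696.0
Services balance = -976.7
Trade balance (goods + services) = 1696.0 + (-976.7) = 719.3
Net primary income = -37.3
Net secondary income = 277.8
Current account = 719.3 + (-37.3) + 277.8 = 959.8
Financial account = -(959.8 + (-233.7)) = -726.1

-726.1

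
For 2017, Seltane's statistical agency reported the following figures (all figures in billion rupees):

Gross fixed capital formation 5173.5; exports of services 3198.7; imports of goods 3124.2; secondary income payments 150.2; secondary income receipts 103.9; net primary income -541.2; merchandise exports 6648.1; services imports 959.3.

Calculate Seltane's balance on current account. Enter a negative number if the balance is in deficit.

Goods balance = 6648.1 - 3124.2 = 3523.9
Services balance = 3198.7 - 959.3 = 2239.4
Trade balance (goods + services) = 3523.9 + 2239.4 = 5763.3
Net primary income = -541.2
Net secondary income = 103.9 - 150.2 = -46.3
Current account = 5763.3 + (-541.2) + (-46.3) = 5175.8

5175.8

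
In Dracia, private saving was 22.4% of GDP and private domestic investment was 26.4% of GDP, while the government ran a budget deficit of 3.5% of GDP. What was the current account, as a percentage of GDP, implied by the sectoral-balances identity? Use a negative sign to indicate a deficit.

-7.5

By the sectoral-balances identity, CA = (S_private - I) + (T - G).
Private balance = 22.4 - 26.4 = -4.0
Government balance (T - G) = -3.5
CA = -4.0 + (-3.5) = -7.5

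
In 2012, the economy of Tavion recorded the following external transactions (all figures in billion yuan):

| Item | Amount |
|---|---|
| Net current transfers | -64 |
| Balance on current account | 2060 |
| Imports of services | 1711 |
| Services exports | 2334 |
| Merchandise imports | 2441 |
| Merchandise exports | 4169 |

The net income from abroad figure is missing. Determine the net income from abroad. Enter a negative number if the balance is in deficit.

Current account = goods balance + services balance + net primary income + net secondary income
Sum of the known components = 2287
Net income from abroad = CA - (known components) = 2060 - 2287 = -227

-227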